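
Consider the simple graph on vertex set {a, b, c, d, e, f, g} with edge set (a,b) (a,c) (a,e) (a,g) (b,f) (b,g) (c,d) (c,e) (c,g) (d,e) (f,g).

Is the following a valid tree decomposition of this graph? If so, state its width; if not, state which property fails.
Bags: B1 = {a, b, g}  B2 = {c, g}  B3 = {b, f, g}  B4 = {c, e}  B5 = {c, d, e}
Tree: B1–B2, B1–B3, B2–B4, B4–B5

No — edge (a,c) lies in no bag.

A tree decomposition must satisfy three properties: every vertex lies in some bag; for every edge, both endpoints lie together in some bag; and for every vertex, the bags containing it form a connected subtree. Here edge (a,c) lies in no bag, so the decomposition is invalid.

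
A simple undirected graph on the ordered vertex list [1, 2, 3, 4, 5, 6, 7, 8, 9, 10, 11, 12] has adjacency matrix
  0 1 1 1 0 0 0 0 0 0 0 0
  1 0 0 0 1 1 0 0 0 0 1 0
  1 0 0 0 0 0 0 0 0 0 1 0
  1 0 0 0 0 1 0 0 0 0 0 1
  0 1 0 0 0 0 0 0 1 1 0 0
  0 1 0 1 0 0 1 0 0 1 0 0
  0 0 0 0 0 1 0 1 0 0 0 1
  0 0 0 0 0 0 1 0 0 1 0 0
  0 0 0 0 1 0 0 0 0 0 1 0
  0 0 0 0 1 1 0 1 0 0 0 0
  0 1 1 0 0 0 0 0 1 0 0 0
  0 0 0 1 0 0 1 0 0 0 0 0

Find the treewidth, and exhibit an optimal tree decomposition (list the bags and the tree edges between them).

The largest bag has 4 vertices, giving width 3; this decomposition certifies tw(G) ≤ 3. For the lower bound: the 4 vertex sets {7,8,12}, {4}, {6}, {1,2,5,10} are disjoint, each induces a connected subgraph, and every pair is joined by at least one edge of G. Contracting each set to a single vertex therefore yields K_{4} as a minor, and since treewidth is minor-monotone, tw(G) ≥ tw(K_{4}) = 3. The upper and lower bounds meet at 3, so that is the treewidth.

Treewidth 3.
One such decomposition:
Bags: B1 = {4, 7, 8, 12}  B2 = {4, 6, 7, 8}  B3 = {4, 6, 8, 10}  B4 = {1, 4, 6, 10}  B5 = {1, 2, 6, 10}  B6 = {1, 2, 5, 10}  B7 = {1, 2, 3, 5}  B8 = {2, 3, 5, 11}  B9 = {3, 5, 9, 11}
Tree: B1–B2, B2–B3, B3–B4, B4–B5, B5–B6, B6–B7, B7–B8, B8–B9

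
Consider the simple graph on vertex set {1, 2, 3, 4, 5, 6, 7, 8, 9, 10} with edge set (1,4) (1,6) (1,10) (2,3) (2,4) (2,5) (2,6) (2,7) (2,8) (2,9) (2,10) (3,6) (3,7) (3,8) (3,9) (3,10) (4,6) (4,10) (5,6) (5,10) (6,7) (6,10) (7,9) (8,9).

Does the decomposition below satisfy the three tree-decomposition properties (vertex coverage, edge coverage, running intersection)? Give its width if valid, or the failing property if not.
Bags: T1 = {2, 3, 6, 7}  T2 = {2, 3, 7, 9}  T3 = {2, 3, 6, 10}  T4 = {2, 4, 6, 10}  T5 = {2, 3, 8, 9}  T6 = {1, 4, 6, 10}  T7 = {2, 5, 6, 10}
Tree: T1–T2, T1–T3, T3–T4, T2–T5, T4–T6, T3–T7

Yes; width 3.

Every vertex of G appears in some bag (union = {1, 2, 3, 4, 5, 6, 7, 8, 9, 10}); every edge is covered by a bag; and for each vertex v the set of bags containing v is connected in the bag tree. The decomposition is therefore valid. The largest bag has 4 vertices, so the width is 3.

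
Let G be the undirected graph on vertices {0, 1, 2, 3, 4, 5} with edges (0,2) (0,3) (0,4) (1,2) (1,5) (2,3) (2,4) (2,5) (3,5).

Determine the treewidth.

A width-2 tree decomposition is:
Bags: B1 = {2, 3, 5}  B2 = {0, 2, 3}  B3 = {0, 2, 4}  B4 = {1, 2, 5}
Tree: B1–B2, B2–B3, B1–B4
Every bag has size at most 3, so the width is 3 − 1 = 2 and tw(G) ≤ 2. On the other hand G contains the 3-clique {0, 2, 3}. A clique must lie in a single bag of any decomposition, so no decomposition can have width below 2. Combining the bounds, tw(G) = 2.

2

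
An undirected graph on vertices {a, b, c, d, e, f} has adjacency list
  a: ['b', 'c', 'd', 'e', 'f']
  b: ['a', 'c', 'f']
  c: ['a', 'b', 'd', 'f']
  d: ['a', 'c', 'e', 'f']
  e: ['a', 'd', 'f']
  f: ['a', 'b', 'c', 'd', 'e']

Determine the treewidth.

3

A width-3 tree decomposition is:
Bags: B1 = {a, d, e, f}  B2 = {a, c, d, f}  B3 = {a, b, c, f}
Tree: B1–B2, B2–B3
Each bag holds 4 vertices, so the decomposition has width 3, which upper-bounds the treewidth. Conversely, {a, d, e, f} is a clique of size 4, and the vertices of any clique must share a bag in every tree decomposition; so some bag has ≥ 4 vertices and tw(G) ≥ 3. Hence tw(G) = 3 exactly.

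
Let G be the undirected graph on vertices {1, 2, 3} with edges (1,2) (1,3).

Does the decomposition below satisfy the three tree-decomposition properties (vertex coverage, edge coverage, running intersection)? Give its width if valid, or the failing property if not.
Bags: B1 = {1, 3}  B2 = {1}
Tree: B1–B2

No — vertex 2 appears in no bag.

A tree decomposition must satisfy three properties: every vertex lies in some bag; for every edge, both endpoints lie together in some bag; and for every vertex, the bags containing it form a connected subtree. Here vertex 2 appears in no bag, so the decomposition is invalid.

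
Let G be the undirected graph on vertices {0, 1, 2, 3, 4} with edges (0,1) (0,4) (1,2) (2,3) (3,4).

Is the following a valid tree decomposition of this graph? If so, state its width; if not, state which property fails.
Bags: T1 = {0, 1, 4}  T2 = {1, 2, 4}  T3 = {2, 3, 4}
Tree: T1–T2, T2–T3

Yes; width 2.

Vertex coverage: the bags together contain {0, 1, 2, 3, 4}, the full vertex set. Edge coverage: each edge of G has both endpoints in at least one bag. Running intersection: for every vertex, the bags containing it form a connected subtree. All three properties hold, so this is a valid tree decomposition of width max|bag| − 1 = 2, and hence tw(G) ≤ 2.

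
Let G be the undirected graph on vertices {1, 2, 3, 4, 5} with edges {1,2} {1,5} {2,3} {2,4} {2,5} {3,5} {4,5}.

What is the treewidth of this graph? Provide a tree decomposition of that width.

The largest bag has 3 vertices, giving width 2; this decomposition certifies tw(G) ≤ 2. For the lower bound, the 3 vertices {1, 2, 5} are pairwise adjacent, and any tree decomposition puts a clique entirely inside one bag — forcing width ≥ 2. Therefore the treewidth is 2.

Treewidth 2.
Bags: B1 = {2, 4, 5}  B2 = {1, 2, 5}  B3 = {2, 3, 5}
Tree: B1–B2, B1–B3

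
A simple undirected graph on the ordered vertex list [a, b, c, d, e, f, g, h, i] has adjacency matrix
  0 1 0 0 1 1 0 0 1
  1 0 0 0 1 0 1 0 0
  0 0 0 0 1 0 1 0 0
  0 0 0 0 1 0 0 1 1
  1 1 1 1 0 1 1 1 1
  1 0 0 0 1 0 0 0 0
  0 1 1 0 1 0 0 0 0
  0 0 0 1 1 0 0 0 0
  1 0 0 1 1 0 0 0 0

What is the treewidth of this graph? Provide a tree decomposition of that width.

Treewidth 2.
Bags: B1 = {a, b, e}  B2 = {a, e, i}  B3 = {d, e, i}  B4 = {a, e, f}  B5 = {d, e, h}  B6 = {b, e, g}  B7 = {c, e, g}
Tree: B1–B2, B2–B3, B2–B4, B3–B5, B1–B6, B6–B7

The largest bag has 3 vertices, giving width 2; this decomposition certifies tw(G) ≤ 2. On the other hand G contains the 3-clique {d, e, h}. A clique must lie in a single bag of any decomposition, so no decomposition can have width below 2. Hence tw(G) = 2 exactly.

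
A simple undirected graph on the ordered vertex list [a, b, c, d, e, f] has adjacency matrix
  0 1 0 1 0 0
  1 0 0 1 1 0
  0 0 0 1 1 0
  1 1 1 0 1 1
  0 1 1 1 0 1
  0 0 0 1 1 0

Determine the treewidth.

A width-2 tree decomposition is:
Bags: B1 = {c, d, e}  B2 = {b, d, e}  B3 = {d, e, f}  B4 = {a, b, d}
Tree: B1–B2, B2–B3, B2–B4
Each bag holds 3 vertices, so the decomposition has width 2, which upper-bounds the treewidth. Conversely, {c, d, e} is a clique of size 3, and the vertices of any clique must share a bag in every tree decomposition; so some bag has ≥ 3 vertices and tw(G) ≥ 2. Therefore the treewidth is 2.

2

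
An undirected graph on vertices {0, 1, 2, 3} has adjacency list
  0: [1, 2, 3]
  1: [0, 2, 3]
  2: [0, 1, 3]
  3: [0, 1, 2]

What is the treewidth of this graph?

A width-3 tree decomposition is:
Bags: B1 = {0, 1, 2, 3}
Tree: (single bag)
With just one bag of size 4, the width is 4 − 1 = 3, so tw(G) ≤ 3. On the other hand G contains the 4-clique {0, 1, 2, 3}. A clique must lie in a single bag of any decomposition, so no decomposition can have width below 3. Hence tw(G) = 3 exactly.

3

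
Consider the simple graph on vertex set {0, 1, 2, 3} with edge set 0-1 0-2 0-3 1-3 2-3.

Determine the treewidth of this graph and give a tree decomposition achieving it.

Treewidth 2.
One optimal decomposition is:
Bags: B1 = {0, 1, 3}  B2 = {0, 2, 3}
Tree: B1–B2

Every bag has size at most 3, so the width is 3 − 1 = 2 and tw(G) ≤ 2. On the other hand G contains the 3-clique {0, 1, 3}. A clique must lie in a single bag of any decomposition, so no decomposition can have width below 2. Therefore the treewidth is 2.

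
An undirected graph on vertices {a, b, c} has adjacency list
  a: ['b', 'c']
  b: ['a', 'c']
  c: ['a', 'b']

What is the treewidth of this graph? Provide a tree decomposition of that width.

Treewidth 2.
One such decomposition:
Bags: B1 = {a, b, c}
Tree: (single bag)

With just one bag of size 3, the width is 3 − 1 = 2, so tw(G) ≤ 2. For the lower bound, the 3 vertices {a, b, c} are pairwise adjacent, and any tree decomposition puts a clique entirely inside one bag — forcing width ≥ 2. Combining the bounds, tw(G) = 2.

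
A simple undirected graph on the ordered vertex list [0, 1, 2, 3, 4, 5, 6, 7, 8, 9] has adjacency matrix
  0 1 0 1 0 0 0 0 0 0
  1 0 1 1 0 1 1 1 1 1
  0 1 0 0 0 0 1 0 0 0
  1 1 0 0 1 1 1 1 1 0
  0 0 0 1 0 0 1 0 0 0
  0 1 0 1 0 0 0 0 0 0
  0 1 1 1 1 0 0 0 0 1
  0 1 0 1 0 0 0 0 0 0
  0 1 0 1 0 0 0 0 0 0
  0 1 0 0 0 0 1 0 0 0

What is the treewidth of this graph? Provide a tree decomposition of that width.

Treewidth 2.
One such decomposition:
Bags: B1 = {1, 3, 6}  B2 = {0, 1, 3}  B3 = {1, 6, 9}  B4 = {1, 3, 8}  B5 = {1, 2, 6}  B6 = {1, 3, 7}  B7 = {1, 3, 5}  B8 = {3, 4, 6}
Tree: B1–B2, B1–B3, B2–B4, B1–B5, B4–B6, B6–B7, B1–B8

The largest bag has 3 vertices, giving width 2; this decomposition certifies tw(G) ≤ 2. On the other hand G contains the 3-clique {1, 6, 9}. A clique must lie in a single bag of any decomposition, so no decomposition can have width below 2. Hence tw(G) = 2 exactly.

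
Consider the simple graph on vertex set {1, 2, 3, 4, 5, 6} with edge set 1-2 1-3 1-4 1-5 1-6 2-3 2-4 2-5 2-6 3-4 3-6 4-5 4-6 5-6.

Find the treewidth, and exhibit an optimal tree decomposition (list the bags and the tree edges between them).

The largest bag has 5 vertices, giving width 4; this decomposition certifies tw(G) ≤ 4. For the lower bound, the 5 vertices {1, 2, 3, 4, 6} are pairwise adjacent, and any tree decomposition puts a clique entirely inside one bag — forcing width ≥ 4. Combining the bounds, tw(G) = 4.

Treewidth 4.
One such decomposition:
Bags: B1 = {1, 2, 4, 5, 6}  B2 = {1, 2, 3, 4, 6}
Tree: B1–B2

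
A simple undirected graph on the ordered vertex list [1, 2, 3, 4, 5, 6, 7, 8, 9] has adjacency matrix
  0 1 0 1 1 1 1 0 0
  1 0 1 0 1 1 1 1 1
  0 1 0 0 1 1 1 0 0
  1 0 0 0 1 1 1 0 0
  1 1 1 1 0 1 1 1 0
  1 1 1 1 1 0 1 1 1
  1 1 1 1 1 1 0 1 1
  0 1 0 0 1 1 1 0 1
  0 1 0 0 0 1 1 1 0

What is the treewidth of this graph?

A width-4 tree decomposition is:
Bags: B1 = {1, 2, 5, 6, 7}  B2 = {2, 5, 6, 7, 8}  B3 = {1, 4, 5, 6, 7}  B4 = {2, 3, 5, 6, 7}  B5 = {2, 6, 7, 8, 9}
Tree: B1–B2, B1–B3, B1–B4, B2–B5
Every bag has size at most 5, so the width is 5 − 1 = 4 and tw(G) ≤ 4. Conversely, {2, 6, 7, 8, 9} is a clique of size 5, and the vertices of any clique must share a bag in every tree decomposition; so some bag has ≥ 5 vertices and tw(G) ≥ 4. Combining the bounds, tw(G) = 4.

4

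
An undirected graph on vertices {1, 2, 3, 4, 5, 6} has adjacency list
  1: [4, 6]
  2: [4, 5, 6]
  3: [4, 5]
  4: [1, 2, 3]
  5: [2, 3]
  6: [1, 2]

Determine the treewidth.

2

A width-2 tree decomposition is:
Bags: B1 = {1, 2, 6}  B2 = {1, 2, 4}  B3 = {2, 4, 5}  B4 = {3, 4, 5}
Tree: B1–B2, B2–B3, B3–B4
The largest bag has 3 vertices, giving width 2; this decomposition certifies tw(G) ≤ 2. Since 6–1–4–2–6 is a cycle in G, G is not acyclic. Forests are exactly the graphs of treewidth ≤ 1, so tw(G) ≥ 2. Therefore the treewidth is 2.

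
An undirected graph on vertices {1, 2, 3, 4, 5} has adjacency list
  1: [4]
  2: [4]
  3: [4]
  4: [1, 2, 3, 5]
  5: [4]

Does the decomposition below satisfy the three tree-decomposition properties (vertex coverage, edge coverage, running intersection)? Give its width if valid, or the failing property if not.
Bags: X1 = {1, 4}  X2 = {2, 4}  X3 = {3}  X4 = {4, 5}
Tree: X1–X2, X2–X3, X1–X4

No — edge (4,3) lies in no bag.

A tree decomposition must satisfy three properties: every vertex lies in some bag; for every edge, both endpoints lie together in some bag; and for every vertex, the bags containing it form a connected subtree. Here edge (4,3) lies in no bag, so the decomposition is invalid.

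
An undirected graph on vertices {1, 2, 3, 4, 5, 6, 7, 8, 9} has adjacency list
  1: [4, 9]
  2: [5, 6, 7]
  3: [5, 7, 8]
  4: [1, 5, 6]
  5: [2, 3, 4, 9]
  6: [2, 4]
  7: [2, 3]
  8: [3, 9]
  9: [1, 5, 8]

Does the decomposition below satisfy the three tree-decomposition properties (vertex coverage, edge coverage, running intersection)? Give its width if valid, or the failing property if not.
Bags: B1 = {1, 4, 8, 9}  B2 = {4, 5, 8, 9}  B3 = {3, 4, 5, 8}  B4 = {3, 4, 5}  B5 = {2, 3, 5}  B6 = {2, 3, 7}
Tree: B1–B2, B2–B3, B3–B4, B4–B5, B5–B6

No — vertex 6 appears in no bag.

A tree decomposition must satisfy three properties: every vertex lies in some bag; for every edge, both endpoints lie together in some bag; and for every vertex, the bags containing it form a connected subtree. Here vertex 6 appears in no bag, so the decomposition is invalid.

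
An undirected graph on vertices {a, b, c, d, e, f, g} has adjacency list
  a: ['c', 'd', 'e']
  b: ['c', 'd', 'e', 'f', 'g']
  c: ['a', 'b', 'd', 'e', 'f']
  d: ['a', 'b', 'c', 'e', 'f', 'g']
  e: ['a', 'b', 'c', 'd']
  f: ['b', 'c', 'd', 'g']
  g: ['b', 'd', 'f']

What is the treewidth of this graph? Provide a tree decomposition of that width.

Treewidth 3.
Bags: B1 = {b, c, d, f}  B2 = {b, c, d, e}  B3 = {a, c, d, e}  B4 = {b, d, f, g}
Tree: B1–B2, B2–B3, B1–B4

Each bag holds 4 vertices, so the decomposition has width 3, which upper-bounds the treewidth. For the lower bound, the 4 vertices {a, c, d, e} are pairwise adjacent, and any tree decomposition puts a clique entirely inside one bag — forcing width ≥ 3. Combining the bounds, tw(G) = 3.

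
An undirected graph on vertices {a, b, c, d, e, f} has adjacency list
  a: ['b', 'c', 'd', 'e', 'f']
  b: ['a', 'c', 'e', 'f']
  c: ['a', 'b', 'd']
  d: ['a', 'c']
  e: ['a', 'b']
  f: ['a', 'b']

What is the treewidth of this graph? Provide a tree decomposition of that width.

Treewidth 2.
One optimal decomposition is:
Bags: B1 = {a, b, e}  B2 = {a, b, c}  B3 = {a, b, f}  B4 = {a, c, d}
Tree: B1–B2, B2–B3, B2–B4

The largest bag has 3 vertices, giving width 2; this decomposition certifies tw(G) ≤ 2. Conversely, {a, c, d} is a clique of size 3, and the vertices of any clique must share a bag in every tree decomposition; so some bag has ≥ 3 vertices and tw(G) ≥ 2. Hence tw(G) = 2 exactly.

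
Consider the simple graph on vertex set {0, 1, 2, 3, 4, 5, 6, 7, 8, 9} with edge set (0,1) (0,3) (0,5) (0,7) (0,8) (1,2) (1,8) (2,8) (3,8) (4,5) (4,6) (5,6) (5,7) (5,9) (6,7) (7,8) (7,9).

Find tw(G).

A width-2 tree decomposition is:
Bags: B1 = {4, 5, 6}  B2 = {5, 6, 7}  B3 = {0, 5, 7}  B4 = {0, 7, 8}  B5 = {0, 1, 8}  B6 = {1, 2, 8}  B7 = {0, 3, 8}  B8 = {5, 7, 9}
Tree: B1–B2, B2–B3, B3–B4, B4–B5, B5–B6, B4–B7, B2–B8
Each bag holds 3 vertices, so the decomposition has width 2, which upper-bounds the treewidth. On the other hand G contains the 3-clique {0, 1, 8}. A clique must lie in a single bag of any decomposition, so no decomposition can have width below 2. Hence tw(G) = 2 exactly.

2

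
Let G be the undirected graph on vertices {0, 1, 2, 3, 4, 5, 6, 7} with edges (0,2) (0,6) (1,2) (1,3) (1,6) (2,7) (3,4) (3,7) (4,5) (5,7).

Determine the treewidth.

A width-2 tree decomposition is:
Bags: B1 = {4, 5, 7}  B2 = {3, 4, 7}  B3 = {2, 3, 7}  B4 = {1, 2, 3}  B5 = {0, 1, 2}  B6 = {0, 1, 6}
Tree: B1–B2, B2–B3, B3–B4, B4–B5, B5–B6
The largest bag has 3 vertices, giving width 2; this decomposition certifies tw(G) ≤ 2. For the lower bound, G contains the cycle 5–4–3–7–5, so G is not a forest; only forests have treewidth ≤ 1, hence tw(G) ≥ 2. Hence tw(G) = 2 exactly.

2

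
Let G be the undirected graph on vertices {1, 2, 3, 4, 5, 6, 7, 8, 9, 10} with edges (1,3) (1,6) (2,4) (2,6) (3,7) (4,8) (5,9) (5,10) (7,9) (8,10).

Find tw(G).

A width-2 tree decomposition is:
Bags: B1 = {3, 7, 9}  B2 = {3, 5, 9}  B3 = {3, 5, 10}  B4 = {3, 8, 10}  B5 = {3, 4, 8}  B6 = {2, 3, 4}  B7 = {2, 3, 6}  B8 = {1, 3, 6}
Tree: B1–B2, B2–B3, B3–B4, B4–B5, B5–B6, B6–B7, B7–B8
The largest bag has 3 vertices, giving width 2; this decomposition certifies tw(G) ≤ 2. Since 3–7–9–5–10–8–4–2–6–1–3 is a cycle in G, G is not acyclic. Forests are exactly the graphs of treewidth ≤ 1, so tw(G) ≥ 2. Therefore the treewidth is 2.

2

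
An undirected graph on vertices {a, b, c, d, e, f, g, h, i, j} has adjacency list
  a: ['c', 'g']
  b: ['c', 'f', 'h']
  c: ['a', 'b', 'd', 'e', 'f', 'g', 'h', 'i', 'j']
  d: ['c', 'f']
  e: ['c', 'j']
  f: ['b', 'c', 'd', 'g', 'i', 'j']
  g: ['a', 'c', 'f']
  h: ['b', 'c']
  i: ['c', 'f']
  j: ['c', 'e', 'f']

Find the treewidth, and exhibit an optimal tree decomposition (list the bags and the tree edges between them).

Every bag has size at most 3, so the width is 3 − 1 = 2 and tw(G) ≤ 2. For the lower bound, the 3 vertices {a, c, g} are pairwise adjacent, and any tree decomposition puts a clique entirely inside one bag — forcing width ≥ 2. Combining the bounds, tw(G) = 2.

Treewidth 2.
One optimal decomposition is:
Bags: B1 = {c, f, j}  B2 = {c, d, f}  B3 = {c, f, g}  B4 = {c, f, i}  B5 = {b, c, f}  B6 = {b, c, h}  B7 = {c, e, j}  B8 = {a, c, g}
Tree: B1–B2, B1–B3, B2–B4, B1–B5, B5–B6, B1–B7, B3–B8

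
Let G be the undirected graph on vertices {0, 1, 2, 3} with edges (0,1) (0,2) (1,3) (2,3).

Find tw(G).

A width-2 tree decomposition is:
Bags: B1 = {0, 2, 3}  B2 = {0, 1, 3}
Tree: B1–B2
The largest bag has 3 vertices, giving width 2; this decomposition certifies tw(G) ≤ 2. For the lower bound, G contains the cycle 0–2–3–1–0, so G is not a forest; only forests have treewidth ≤ 1, hence tw(G) ≥ 2. The upper and lower bounds meet at 2, so that is the treewidth.

2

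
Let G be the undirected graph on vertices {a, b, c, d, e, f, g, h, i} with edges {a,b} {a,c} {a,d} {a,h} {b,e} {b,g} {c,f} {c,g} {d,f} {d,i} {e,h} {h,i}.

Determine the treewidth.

3

A width-3 tree decomposition is:
Bags: B1 = {b, e, g, h}  B2 = {a, b, g, h}  B3 = {a, c, g, h}  B4 = {a, c, h, i}  B5 = {a, c, d, i}  B6 = {c, d, f, i}
Tree: B1–B2, B2–B3, B3–B4, B4–B5, B5–B6
Each bag holds 4 vertices, so the decomposition has width 3, which upper-bounds the treewidth. For the lower bound: the 4 vertex sets {b,e,g}, {h}, {a}, {c,d,f,i} are disjoint, each induces a connected subgraph, and every pair is joined by at least one edge of G. Contracting each set to a single vertex therefore yields K_{4} as a minor, and since treewidth is minor-monotone, tw(G) ≥ tw(K_{4}) = 3. Combining the bounds, tw(G) = 3.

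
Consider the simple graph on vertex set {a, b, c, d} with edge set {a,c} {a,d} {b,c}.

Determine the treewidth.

A width-1 tree decomposition is:
Bags: B1 = {b, c}  B2 = {a, c}  B3 = {a, d}
Tree: B1–B2, B2–B3
Each bag holds 2 vertices, so the decomposition has width 1, which upper-bounds the treewidth. Since G has at least one edge (e.g. c–b), it is not an edgeless graph, so tw(G) ≥ 1. Therefore the treewidth is 1.

1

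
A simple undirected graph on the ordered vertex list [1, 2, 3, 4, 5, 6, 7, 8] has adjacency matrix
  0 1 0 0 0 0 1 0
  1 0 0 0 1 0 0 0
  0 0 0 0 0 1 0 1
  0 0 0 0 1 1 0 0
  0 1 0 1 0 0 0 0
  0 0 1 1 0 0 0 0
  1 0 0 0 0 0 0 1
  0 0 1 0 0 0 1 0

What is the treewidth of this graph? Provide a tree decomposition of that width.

The largest bag has 3 vertices, giving width 2; this decomposition certifies tw(G) ≤ 2. For the lower bound, G contains the cycle 4–5–2–1–7–8–3–6–4, so G is not a forest; only forests have treewidth ≤ 1, hence tw(G) ≥ 2. Hence tw(G) = 2 exactly.

Treewidth 2.
Bags: B1 = {2, 4, 5}  B2 = {1, 2, 4}  B3 = {1, 4, 7}  B4 = {4, 7, 8}  B5 = {3, 4, 8}  B6 = {3, 4, 6}
Tree: B1–B2, B2–B3, B3–B4, B4–B5, B5–B6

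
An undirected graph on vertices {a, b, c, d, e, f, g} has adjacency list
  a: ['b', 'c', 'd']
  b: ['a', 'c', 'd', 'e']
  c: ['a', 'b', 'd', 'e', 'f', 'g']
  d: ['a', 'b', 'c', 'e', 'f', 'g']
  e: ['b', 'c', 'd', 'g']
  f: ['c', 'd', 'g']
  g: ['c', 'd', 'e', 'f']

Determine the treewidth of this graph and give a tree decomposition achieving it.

Every bag has size at most 4, so the width is 4 − 1 = 3 and tw(G) ≤ 3. Conversely, {c, d, e, g} is a clique of size 4, and the vertices of any clique must share a bag in every tree decomposition; so some bag has ≥ 4 vertices and tw(G) ≥ 3. Therefore the treewidth is 3.

Treewidth 3.
One optimal decomposition is:
Bags: B1 = {c, d, f, g}  B2 = {c, d, e, g}  B3 = {b, c, d, e}  B4 = {a, b, c, d}
Tree: B1–B2, B2–B3, B3–B4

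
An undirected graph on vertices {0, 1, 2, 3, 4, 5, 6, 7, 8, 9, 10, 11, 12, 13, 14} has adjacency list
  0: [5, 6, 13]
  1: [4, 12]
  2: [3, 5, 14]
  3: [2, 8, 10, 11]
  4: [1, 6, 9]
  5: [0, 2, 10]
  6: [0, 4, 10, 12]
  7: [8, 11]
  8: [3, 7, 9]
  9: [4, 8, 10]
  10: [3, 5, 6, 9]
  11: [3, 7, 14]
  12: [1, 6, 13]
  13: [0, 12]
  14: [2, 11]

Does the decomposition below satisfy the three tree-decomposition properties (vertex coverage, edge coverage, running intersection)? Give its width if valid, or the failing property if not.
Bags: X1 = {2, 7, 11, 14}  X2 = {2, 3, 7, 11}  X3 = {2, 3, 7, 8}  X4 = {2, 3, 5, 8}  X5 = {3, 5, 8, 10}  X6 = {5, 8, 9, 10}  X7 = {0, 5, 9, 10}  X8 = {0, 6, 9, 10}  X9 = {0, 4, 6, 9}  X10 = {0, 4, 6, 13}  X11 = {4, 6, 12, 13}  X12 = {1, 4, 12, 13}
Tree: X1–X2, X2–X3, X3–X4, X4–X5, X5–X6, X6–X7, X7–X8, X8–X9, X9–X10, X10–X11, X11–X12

Checking the three conditions: (i) the bags cover all of {0, 1, 2, 3, 4, 5, 6, 7, 8, 9, 10, 11, 12, 13, 14}; (ii) for each edge, some bag contains both endpoints; (iii) the bags containing any fixed vertex form a subtree. All hold, so the decomposition is valid with width 4 − 1 = 3.

Yes; width 3.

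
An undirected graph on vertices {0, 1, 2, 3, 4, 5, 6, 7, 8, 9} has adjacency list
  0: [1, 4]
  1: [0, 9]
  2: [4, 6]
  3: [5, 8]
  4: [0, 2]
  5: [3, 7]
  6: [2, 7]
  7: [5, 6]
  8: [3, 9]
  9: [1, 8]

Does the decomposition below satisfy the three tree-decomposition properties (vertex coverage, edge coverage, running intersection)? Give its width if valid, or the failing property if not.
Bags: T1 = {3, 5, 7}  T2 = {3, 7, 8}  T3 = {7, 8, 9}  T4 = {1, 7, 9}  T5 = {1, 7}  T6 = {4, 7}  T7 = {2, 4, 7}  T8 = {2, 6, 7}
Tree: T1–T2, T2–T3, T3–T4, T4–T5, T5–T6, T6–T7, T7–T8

No — vertex 0 appears in no bag.

A tree decomposition must satisfy three properties: every vertex lies in some bag; for every edge, both endpoints lie together in some bag; and for every vertex, the bags containing it form a connected subtree. Here vertex 0 appears in no bag, so the decomposition is invalid.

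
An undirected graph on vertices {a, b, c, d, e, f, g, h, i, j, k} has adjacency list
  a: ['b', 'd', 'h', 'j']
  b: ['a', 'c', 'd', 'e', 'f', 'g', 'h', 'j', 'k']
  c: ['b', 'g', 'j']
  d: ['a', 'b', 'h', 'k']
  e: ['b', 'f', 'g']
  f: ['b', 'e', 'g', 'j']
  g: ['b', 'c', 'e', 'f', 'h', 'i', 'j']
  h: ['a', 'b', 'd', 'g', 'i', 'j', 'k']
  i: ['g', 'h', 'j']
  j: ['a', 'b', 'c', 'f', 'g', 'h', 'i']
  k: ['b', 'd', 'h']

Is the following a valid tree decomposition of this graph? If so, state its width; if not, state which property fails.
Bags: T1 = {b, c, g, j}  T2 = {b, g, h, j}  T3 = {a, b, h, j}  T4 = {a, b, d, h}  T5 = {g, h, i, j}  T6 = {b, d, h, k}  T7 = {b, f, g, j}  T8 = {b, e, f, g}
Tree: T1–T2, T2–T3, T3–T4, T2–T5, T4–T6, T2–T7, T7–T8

Yes; width 3.

Checking the three conditions: (i) the bags cover all of {a, b, c, d, e, f, g, h, i, j, k}; (ii) for each edge, some bag contains both endpoints; (iii) the bags containing any fixed vertex form a subtree. All hold, so the decomposition is valid with width 4 − 1 = 3.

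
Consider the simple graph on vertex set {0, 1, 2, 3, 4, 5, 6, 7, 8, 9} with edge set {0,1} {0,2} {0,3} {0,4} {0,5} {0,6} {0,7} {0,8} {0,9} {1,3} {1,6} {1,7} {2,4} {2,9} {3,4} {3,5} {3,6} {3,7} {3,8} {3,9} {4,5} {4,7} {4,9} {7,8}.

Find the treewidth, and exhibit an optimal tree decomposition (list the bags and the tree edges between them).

Every bag has size at most 4, so the width is 4 − 1 = 3 and tw(G) ≤ 3. For the lower bound, the 4 vertices {0, 2, 4, 9} are pairwise adjacent, and any tree decomposition puts a clique entirely inside one bag — forcing width ≥ 3. Hence tw(G) = 3 exactly.

Treewidth 3.
One optimal decomposition is:
Bags: B1 = {0, 3, 4, 7}  B2 = {0, 3, 7, 8}  B3 = {0, 1, 3, 7}  B4 = {0, 3, 4, 9}  B5 = {0, 2, 4, 9}  B6 = {0, 3, 4, 5}  B7 = {0, 1, 3, 6}
Tree: B1–B2, B1–B3, B1–B4, B4–B5, B4–B6, B3–B7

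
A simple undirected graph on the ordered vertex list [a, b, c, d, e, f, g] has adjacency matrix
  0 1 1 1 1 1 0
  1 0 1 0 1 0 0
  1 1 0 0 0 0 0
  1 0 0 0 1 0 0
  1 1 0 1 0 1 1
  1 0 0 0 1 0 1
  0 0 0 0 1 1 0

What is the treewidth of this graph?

2

A width-2 tree decomposition is:
Bags: B1 = {a, b, e}  B2 = {a, b, c}  B3 = {a, e, f}  B4 = {e, f, g}  B5 = {a, d, e}
Tree: B1–B2, B1–B3, B3–B4, B3–B5
The largest bag has 3 vertices, giving width 2; this decomposition certifies tw(G) ≤ 2. On the other hand G contains the 3-clique {e, f, g}. A clique must lie in a single bag of any decomposition, so no decomposition can have width below 2. Combining the bounds, tw(G) = 2.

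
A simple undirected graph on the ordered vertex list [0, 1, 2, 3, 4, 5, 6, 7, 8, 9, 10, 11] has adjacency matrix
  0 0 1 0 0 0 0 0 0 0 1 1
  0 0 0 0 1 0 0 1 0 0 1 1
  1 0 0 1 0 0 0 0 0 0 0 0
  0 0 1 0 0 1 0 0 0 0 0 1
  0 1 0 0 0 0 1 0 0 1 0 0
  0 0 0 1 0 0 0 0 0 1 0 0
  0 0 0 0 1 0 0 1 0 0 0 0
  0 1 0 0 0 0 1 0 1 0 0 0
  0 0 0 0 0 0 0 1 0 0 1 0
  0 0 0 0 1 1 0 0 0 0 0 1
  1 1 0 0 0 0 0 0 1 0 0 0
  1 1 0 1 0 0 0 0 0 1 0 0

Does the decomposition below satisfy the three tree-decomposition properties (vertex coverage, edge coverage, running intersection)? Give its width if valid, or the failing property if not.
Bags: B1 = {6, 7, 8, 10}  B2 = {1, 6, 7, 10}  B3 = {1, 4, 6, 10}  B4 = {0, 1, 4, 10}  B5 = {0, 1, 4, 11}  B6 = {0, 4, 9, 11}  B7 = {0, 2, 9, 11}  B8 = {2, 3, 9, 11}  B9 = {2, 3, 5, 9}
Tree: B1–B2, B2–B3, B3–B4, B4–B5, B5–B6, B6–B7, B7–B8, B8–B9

Yes; width 3.

Checking the three conditions: (i) the bags cover all of {0, 1, 2, 3, 4, 5, 6, 7, 8, 9, 10, 11}; (ii) for each edge, some bag contains both endpoints; (iii) the bags containing any fixed vertex form a subtree. All hold, so the decomposition is valid with width 4 − 1 = 3.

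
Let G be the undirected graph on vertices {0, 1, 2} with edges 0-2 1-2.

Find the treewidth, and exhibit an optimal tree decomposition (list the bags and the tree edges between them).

Treewidth 1.
One optimal decomposition is:
Bags: B1 = {1, 2}  B2 = {0, 2}
Tree: B1–B2

Every bag has size at most 2, so the width is 2 − 1 = 1 and tw(G) ≤ 1. Any graph with an edge has treewidth ≥ 1, and G has the edge 2–1. The upper and lower bounds meet at 1, so that is the treewidth.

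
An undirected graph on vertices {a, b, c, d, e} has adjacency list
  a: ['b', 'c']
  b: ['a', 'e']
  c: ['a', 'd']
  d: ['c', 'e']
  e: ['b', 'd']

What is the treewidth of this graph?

2

A width-2 tree decomposition is:
Bags: B1 = {c, d, e}  B2 = {b, c, e}  B3 = {a, b, c}
Tree: B1–B2, B2–B3
The largest bag has 3 vertices, giving width 2; this decomposition certifies tw(G) ≤ 2. Since c–d–e–b–a–c is a cycle in G, G is not acyclic. Forests are exactly the graphs of treewidth ≤ 1, so tw(G) ≥ 2. Therefore the treewidth is 2.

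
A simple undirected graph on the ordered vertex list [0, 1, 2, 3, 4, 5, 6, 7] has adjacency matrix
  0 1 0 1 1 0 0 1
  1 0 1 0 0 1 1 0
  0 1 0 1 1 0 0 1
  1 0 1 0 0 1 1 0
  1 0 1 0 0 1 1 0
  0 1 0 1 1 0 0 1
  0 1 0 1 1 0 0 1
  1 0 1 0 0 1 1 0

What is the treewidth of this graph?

4

A width-4 tree decomposition is:
Bags: B1 = {0, 2, 4, 5, 6}  B2 = {0, 2, 3, 5, 6}  B3 = {0, 2, 5, 6, 7}  B4 = {0, 1, 2, 5, 6}
Tree: B1–B2, B2–B3, B3–B4
The largest bag has 5 vertices, giving width 4; this decomposition certifies tw(G) ≤ 4. For the lower bound: the 5 vertex sets {0,4}, {2,3}, {5,7}, {6}, {1} are disjoint, each induces a connected subgraph, and every pair is joined by at least one edge of G. Contracting each set to a single vertex therefore yields K_{5} as a minor, and since treewidth is minor-monotone, tw(G) ≥ tw(K_{5}) = 4. Hence tw(G) = 4 exactly.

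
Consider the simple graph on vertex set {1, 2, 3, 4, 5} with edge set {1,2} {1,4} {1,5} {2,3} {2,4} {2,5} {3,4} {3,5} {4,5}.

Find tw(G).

A width-3 tree decomposition is:
Bags: B1 = {2, 3, 4, 5}  B2 = {1, 2, 4, 5}
Tree: B1–B2
The largest bag has 4 vertices, giving width 3; this decomposition certifies tw(G) ≤ 3. Conversely, {1, 2, 4, 5} is a clique of size 4, and the vertices of any clique must share a bag in every tree decomposition; so some bag has ≥ 4 vertices and tw(G) ≥ 3. Therefore the treewidth is 3.

3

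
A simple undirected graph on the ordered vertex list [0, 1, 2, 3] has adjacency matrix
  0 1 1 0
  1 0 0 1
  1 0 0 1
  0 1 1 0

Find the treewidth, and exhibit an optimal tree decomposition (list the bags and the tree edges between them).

Treewidth 2.
One such decomposition:
Bags: B1 = {0, 1, 3}  B2 = {0, 2, 3}
Tree: B1–B2

The largest bag has 3 vertices, giving width 2; this decomposition certifies tw(G) ≤ 2. For the lower bound, G contains the cycle 3–1–0–2–3, so G is not a forest; only forests have treewidth ≤ 1, hence tw(G) ≥ 2. Therefore the treewidth is 2.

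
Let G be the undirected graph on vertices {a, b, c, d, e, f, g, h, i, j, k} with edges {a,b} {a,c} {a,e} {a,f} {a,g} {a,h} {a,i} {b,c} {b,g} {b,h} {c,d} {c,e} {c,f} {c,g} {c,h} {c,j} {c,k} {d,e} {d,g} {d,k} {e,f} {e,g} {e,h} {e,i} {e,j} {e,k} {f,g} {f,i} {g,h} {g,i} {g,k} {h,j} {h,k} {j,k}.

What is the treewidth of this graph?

A width-4 tree decomposition is:
Bags: B1 = {c, e, g, h, k}  B2 = {a, c, e, g, h}  B3 = {a, b, c, g, h}  B4 = {a, c, e, f, g}  B5 = {c, d, e, g, k}  B6 = {c, e, h, j, k}  B7 = {a, e, f, g, i}
Tree: B1–B2, B2–B3, B2–B4, B1–B5, B1–B6, B4–B7
Every bag has size at most 5, so the width is 5 − 1 = 4 and tw(G) ≤ 4. For the lower bound, the 5 vertices {c, d, e, g, k} are pairwise adjacent, and any tree decomposition puts a clique entirely inside one bag — forcing width ≥ 4. Combining the bounds, tw(G) = 4.

4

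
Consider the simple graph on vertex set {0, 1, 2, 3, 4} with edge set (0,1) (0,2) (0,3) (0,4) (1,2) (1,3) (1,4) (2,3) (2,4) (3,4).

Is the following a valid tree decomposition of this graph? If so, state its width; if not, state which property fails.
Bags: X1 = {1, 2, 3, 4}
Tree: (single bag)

A tree decomposition must satisfy three properties: every vertex lies in some bag; for every edge, both endpoints lie together in some bag; and for every vertex, the bags containing it form a connected subtree. Here vertex 0 appears in no bag, so the decomposition is invalid.

No — vertex 0 appears in no bag.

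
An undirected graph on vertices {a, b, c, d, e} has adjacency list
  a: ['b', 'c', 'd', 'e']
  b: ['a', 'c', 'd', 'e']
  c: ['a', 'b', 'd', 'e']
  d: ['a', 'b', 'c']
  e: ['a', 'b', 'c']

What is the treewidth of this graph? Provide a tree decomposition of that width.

The largest bag has 4 vertices, giving width 3; this decomposition certifies tw(G) ≤ 3. On the other hand G contains the 4-clique {a, b, c, d}. A clique must lie in a single bag of any decomposition, so no decomposition can have width below 3. Hence tw(G) = 3 exactly.

Treewidth 3.
One such decomposition:
Bags: B1 = {a, b, c, d}  B2 = {a, b, c, e}
Tree: B1–B2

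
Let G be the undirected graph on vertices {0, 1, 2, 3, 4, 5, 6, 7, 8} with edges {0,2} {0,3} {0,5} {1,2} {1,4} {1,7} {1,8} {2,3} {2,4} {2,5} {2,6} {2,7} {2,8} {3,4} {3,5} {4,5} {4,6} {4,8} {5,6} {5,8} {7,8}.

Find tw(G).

A width-3 tree decomposition is:
Bags: B1 = {1, 2, 7, 8}  B2 = {1, 2, 4, 8}  B3 = {2, 4, 5, 8}  B4 = {2, 3, 4, 5}  B5 = {2, 4, 5, 6}  B6 = {0, 2, 3, 5}
Tree: B1–B2, B2–B3, B3–B4, B4–B5, B4–B6
The largest bag has 4 vertices, giving width 3; this decomposition certifies tw(G) ≤ 3. Conversely, {0, 2, 3, 5} is a clique of size 4, and the vertices of any clique must share a bag in every tree decomposition; so some bag has ≥ 4 vertices and tw(G) ≥ 3. The upper and lower bounds meet at 3, so that is the treewidth.

3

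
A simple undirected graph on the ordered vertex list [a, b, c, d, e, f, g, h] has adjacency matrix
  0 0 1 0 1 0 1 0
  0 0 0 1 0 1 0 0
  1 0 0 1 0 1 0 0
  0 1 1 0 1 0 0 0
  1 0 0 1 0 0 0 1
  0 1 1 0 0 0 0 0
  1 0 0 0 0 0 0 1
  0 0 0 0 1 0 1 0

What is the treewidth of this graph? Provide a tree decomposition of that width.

Treewidth 2.
One such decomposition:
Bags: B1 = {b, d, f}  B2 = {c, d, f}  B3 = {c, d, e}  B4 = {a, c, e}  B5 = {a, e, h}  B6 = {a, g, h}
Tree: B1–B2, B2–B3, B3–B4, B4–B5, B5–B6

Every bag has size at most 3, so the width is 3 − 1 = 2 and tw(G) ≤ 2. For the lower bound, G contains the cycle b–f–c–d–b, so G is not a forest; only forests have treewidth ≤ 1, hence tw(G) ≥ 2. Therefore the treewidth is 2.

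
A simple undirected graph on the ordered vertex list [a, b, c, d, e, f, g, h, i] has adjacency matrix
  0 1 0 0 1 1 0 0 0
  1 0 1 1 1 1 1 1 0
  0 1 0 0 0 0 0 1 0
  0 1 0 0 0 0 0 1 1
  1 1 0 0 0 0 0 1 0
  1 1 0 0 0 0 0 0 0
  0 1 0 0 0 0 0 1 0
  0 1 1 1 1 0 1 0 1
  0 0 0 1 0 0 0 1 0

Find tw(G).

A width-2 tree decomposition is:
Bags: B1 = {b, e, h}  B2 = {b, c, h}  B3 = {b, d, h}  B4 = {d, h, i}  B5 = {a, b, e}  B6 = {a, b, f}  B7 = {b, g, h}
Tree: B1–B2, B2–B3, B3–B4, B1–B5, B5–B6, B3–B7
The largest bag has 3 vertices, giving width 2; this decomposition certifies tw(G) ≤ 2. On the other hand G contains the 3-clique {a, b, e}. A clique must lie in a single bag of any decomposition, so no decomposition can have width below 2. Hence tw(G) = 2 exactly.

2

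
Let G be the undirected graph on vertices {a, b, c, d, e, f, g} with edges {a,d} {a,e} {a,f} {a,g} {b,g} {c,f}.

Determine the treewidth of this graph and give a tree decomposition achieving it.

Treewidth 1.
One optimal decomposition is:
Bags: B1 = {a, g}  B2 = {a, d}  B3 = {a, f}  B4 = {b, g}  B5 = {a, e}  B6 = {c, f}
Tree: B1–B2, B2–B3, B1–B4, B1–B5, B3–B6

The largest bag has 2 vertices, giving width 1; this decomposition certifies tw(G) ≤ 1. G has an edge, so its treewidth is at least 1. Combining the bounds, tw(G) = 1.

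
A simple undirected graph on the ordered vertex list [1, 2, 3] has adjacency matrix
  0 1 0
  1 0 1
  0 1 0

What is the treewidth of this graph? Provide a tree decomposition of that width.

Every bag has size at most 2, so the width is 2 − 1 = 1 and tw(G) ≤ 1. Since G has at least one edge (e.g. 3–2), it is not an edgeless graph, so tw(G) ≥ 1. The upper and lower bounds meet at 1, so that is the treewidth.

Treewidth 1.
One optimal decomposition is:
Bags: B1 = {2, 3}  B2 = {1, 2}
Tree: B1–B2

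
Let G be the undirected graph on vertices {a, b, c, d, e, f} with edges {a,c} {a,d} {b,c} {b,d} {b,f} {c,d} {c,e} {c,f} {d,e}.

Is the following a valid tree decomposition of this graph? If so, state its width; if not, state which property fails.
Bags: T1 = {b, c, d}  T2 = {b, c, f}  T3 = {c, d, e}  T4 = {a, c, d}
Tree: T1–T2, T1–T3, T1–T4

Yes; width 2.

Vertex coverage: the bags together contain {a, b, c, d, e, f}, the full vertex set. Edge coverage: each edge of G has both endpoints in at least one bag. Running intersection: for every vertex, the bags containing it form a connected subtree. All three properties hold, so this is a valid tree decomposition of width max|bag| − 1 = 2, and hence tw(G) ≤ 2.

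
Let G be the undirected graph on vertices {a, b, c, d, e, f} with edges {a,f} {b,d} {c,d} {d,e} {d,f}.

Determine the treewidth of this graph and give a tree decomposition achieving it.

Each bag holds 2 vertices, so the decomposition has width 1, which upper-bounds the treewidth. Any graph with an edge has treewidth ≥ 1, and G has the edge c–d. Combining the bounds, tw(G) = 1.

Treewidth 1.
Bags: B1 = {c, d}  B2 = {d, f}  B3 = {d, e}  B4 = {a, f}  B5 = {b, d}
Tree: B1–B2, B1–B3, B2–B4, B1–B5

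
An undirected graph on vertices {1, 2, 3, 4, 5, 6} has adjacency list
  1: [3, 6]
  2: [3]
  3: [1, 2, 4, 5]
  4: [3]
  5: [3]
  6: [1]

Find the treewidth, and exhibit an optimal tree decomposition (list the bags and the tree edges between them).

Every bag has size at most 2, so the width is 2 − 1 = 1 and tw(G) ≤ 1. Since G has at least one edge (e.g. 3–1), it is not an edgeless graph, so tw(G) ≥ 1. The upper and lower bounds meet at 1, so that is the treewidth.

Treewidth 1.
One optimal decomposition is:
Bags: B1 = {1, 3}  B2 = {3, 4}  B3 = {1, 6}  B4 = {3, 5}  B5 = {2, 3}
Tree: B1–B2, B1–B3, B2–B4, B2–B5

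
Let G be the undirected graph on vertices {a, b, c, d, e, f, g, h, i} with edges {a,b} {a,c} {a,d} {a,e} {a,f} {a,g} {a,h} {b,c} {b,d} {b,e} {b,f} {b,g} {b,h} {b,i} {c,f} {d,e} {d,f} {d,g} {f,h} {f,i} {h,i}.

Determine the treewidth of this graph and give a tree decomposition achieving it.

Treewidth 3.
One such decomposition:
Bags: B1 = {a, b, c, f}  B2 = {a, b, d, f}  B3 = {a, b, d, e}  B4 = {a, b, f, h}  B5 = {b, f, h, i}  B6 = {a, b, d, g}
Tree: B1–B2, B2–B3, B1–B4, B4–B5, B2–B6

Each bag holds 4 vertices, so the decomposition has width 3, which upper-bounds the treewidth. For the lower bound, the 4 vertices {a, b, d, g} are pairwise adjacent, and any tree decomposition puts a clique entirely inside one bag — forcing width ≥ 3. Combining the bounds, tw(G) = 3.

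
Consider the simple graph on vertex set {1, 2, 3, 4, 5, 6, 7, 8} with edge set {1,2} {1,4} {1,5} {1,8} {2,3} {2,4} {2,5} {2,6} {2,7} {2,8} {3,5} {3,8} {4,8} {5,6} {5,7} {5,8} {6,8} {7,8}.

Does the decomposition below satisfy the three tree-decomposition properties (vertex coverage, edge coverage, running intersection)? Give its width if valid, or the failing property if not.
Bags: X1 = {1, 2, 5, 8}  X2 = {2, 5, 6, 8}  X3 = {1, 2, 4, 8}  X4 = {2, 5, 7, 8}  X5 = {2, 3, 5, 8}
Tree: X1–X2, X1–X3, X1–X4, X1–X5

Yes; width 3.

Checking the three conditions: (i) the bags cover all of {1, 2, 3, 4, 5, 6, 7, 8}; (ii) for each edge, some bag contains both endpoints; (iii) the bags containing any fixed vertex form a subtree. All hold, so the decomposition is valid with width 4 − 1 = 3.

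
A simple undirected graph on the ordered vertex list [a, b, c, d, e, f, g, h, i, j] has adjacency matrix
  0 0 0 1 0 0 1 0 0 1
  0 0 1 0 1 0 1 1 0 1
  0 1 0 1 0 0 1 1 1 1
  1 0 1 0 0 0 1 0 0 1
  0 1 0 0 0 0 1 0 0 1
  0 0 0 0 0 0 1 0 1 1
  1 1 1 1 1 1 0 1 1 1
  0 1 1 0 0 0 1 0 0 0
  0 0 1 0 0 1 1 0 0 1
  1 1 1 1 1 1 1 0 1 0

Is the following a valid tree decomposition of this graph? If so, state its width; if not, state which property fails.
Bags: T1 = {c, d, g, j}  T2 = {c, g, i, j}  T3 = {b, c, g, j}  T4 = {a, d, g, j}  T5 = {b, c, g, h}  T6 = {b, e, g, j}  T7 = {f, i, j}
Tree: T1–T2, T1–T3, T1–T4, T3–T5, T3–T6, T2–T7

A tree decomposition must satisfy three properties: every vertex lies in some bag; for every edge, both endpoints lie together in some bag; and for every vertex, the bags containing it form a connected subtree. Here edge (g,f) lies in no bag, so the decomposition is invalid.

No — edge (g,f) lies in no bag.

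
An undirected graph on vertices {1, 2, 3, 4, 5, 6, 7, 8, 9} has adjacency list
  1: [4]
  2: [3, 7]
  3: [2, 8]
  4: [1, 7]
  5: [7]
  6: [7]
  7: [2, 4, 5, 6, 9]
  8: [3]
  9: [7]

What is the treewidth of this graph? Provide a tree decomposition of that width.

Every bag has size at most 2, so the width is 2 − 1 = 1 and tw(G) ≤ 1. G has an edge, so its treewidth is at least 1. Combining the bounds, tw(G) = 1.

Treewidth 1.
One such decomposition:
Bags: B1 = {2, 7}  B2 = {4, 7}  B3 = {6, 7}  B4 = {7, 9}  B5 = {2, 3}  B6 = {1, 4}  B7 = {5, 7}  B8 = {3, 8}
Tree: B1–B2, B2–B3, B2–B4, B1–B5, B2–B6, B4–B7, B5–B8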